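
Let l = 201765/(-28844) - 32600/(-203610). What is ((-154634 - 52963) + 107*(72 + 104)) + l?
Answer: -110864317600985/587292684 ≈ -1.8877e+5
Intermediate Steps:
l = -4014105725/587292684 (l = 201765*(-1/28844) - 32600*(-1/203610) = -201765/28844 + 3260/20361 = -4014105725/587292684 ≈ -6.8349)
((-154634 - 52963) + 107*(72 + 104)) + l = ((-154634 - 52963) + 107*(72 + 104)) - 4014105725/587292684 = (-207597 + 107*176) - 4014105725/587292684 = (-207597 + 18832) - 4014105725/587292684 = -188765 - 4014105725/587292684 = -110864317600985/587292684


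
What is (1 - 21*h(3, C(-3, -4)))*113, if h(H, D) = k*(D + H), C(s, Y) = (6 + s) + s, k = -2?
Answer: 14351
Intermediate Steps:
C(s, Y) = 6 + 2*s
h(H, D) = -2*D - 2*H (h(H, D) = -2*(D + H) = -2*D - 2*H)
(1 - 21*h(3, C(-3, -4)))*113 = (1 - 21*(-2*(6 + 2*(-3)) - 2*3))*113 = (1 - 21*(-2*(6 - 6) - 6))*113 = (1 - 21*(-2*0 - 6))*113 = (1 - 21*(0 - 6))*113 = (1 - 21*(-6))*113 = (1 + 126)*113 = 127*113 = 14351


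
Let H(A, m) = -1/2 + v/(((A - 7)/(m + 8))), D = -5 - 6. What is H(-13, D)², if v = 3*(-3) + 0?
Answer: 1369/400 ≈ 3.4225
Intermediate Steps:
v = -9 (v = -9 + 0 = -9)
D = -11
H(A, m) = -½ - 9*(8 + m)/(-7 + A) (H(A, m) = -1/2 - 9*(m + 8)/(A - 7) = -1*½ - 9*(8 + m)/(-7 + A) = -½ - 9*(8 + m)/(-7 + A))
H(-13, D)² = ((-137 - 1*(-13) - 18*(-11))/(2*(-7 - 13)))² = ((½)*(-137 + 13 + 198)/(-20))² = ((½)*(-1/20)*74)² = (-37/20)² = 1369/400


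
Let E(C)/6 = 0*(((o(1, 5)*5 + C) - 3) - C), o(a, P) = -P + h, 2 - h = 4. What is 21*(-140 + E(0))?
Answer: -2940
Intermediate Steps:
h = -2 (h = 2 - 1*4 = 2 - 4 = -2)
o(a, P) = -2 - P (o(a, P) = -P - 2 = -2 - P)
E(C) = 0 (E(C) = 6*(0*((((-2 - 1*5)*5 + C) - 3) - C)) = 6*(0*((((-2 - 5)*5 + C) - 3) - C)) = 6*(0*(((-7*5 + C) - 3) - C)) = 6*(0*(((-35 + C) - 3) - C)) = 6*(0*((-38 + C) - C)) = 6*(0*(-38)) = 6*0 = 0)
21*(-140 + E(0)) = 21*(-140 + 0) = 21*(-140) = -2940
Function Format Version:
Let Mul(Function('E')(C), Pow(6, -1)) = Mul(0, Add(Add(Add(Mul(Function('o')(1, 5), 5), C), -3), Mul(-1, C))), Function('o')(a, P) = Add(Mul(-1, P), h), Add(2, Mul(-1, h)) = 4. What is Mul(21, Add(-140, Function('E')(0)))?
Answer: -2940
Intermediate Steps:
h = -2 (h = Add(2, Mul(-1, 4)) = Add(2, -4) = -2)
Function('o')(a, P) = Add(-2, Mul(-1, P)) (Function('o')(a, P) = Add(Mul(-1, P), -2) = Add(-2, Mul(-1, P)))
Function('E')(C) = 0 (Function('E')(C) = Mul(6, Mul(0, Add(Add(Add(Mul(Add(-2, Mul(-1, 5)), 5), C), -3), Mul(-1, C)))) = Mul(6, Mul(0, Add(Add(Add(Mul(Add(-2, -5), 5), C), -3), Mul(-1, C)))) = Mul(6, Mul(0, Add(Add(Add(Mul(-7, 5), C), -3), Mul(-1, C)))) = Mul(6, Mul(0, Add(Add(Add(-35, C), -3), Mul(-1, C)))) = Mul(6, Mul(0, Add(Add(-38, C), Mul(-1, C)))) = Mul(6, Mul(0, -38)) = Mul(6, 0) = 0)
Mul(21, Add(-140, Function('E')(0))) = Mul(21, Add(-140, 0)) = Mul(21, -140) = -2940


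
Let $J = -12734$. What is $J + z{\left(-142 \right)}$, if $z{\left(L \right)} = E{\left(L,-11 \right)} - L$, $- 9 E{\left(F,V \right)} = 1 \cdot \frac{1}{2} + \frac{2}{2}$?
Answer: $- \frac{75553}{6} \approx -12592.0$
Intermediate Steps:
$E{\left(F,V \right)} = - \frac{1}{6}$ ($E{\left(F,V \right)} = - \frac{1 \cdot \frac{1}{2} + \frac{2}{2}}{9} = - \frac{1 \cdot \frac{1}{2} + 2 \cdot \frac{1}{2}}{9} = - \frac{\frac{1}{2} + 1}{9} = \left(- \frac{1}{9}\right) \frac{3}{2} = - \frac{1}{6}$)
$z{\left(L \right)} = - \frac{1}{6} - L$
$J + z{\left(-142 \right)} = -12734 - - \frac{851}{6} = -12734 + \left(- \frac{1}{6} + 142\right) = -12734 + \frac{851}{6} = - \frac{75553}{6}$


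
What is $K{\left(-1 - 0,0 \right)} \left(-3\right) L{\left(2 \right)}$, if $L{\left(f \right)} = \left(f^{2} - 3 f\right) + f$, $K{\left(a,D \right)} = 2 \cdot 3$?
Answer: $0$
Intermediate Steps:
$K{\left(a,D \right)} = 6$
$L{\left(f \right)} = f^{2} - 2 f$
$K{\left(-1 - 0,0 \right)} \left(-3\right) L{\left(2 \right)} = 6 \left(-3\right) 2 \left(-2 + 2\right) = - 18 \cdot 2 \cdot 0 = \left(-18\right) 0 = 0$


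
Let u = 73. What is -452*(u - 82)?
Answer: 4068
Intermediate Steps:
-452*(u - 82) = -452*(73 - 82) = -452*(-9) = 4068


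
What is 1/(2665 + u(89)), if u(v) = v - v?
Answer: 1/2665 ≈ 0.00037523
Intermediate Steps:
u(v) = 0
1/(2665 + u(89)) = 1/(2665 + 0) = 1/2665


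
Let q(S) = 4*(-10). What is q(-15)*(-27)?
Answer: 1080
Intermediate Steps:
q(S) = -40
q(-15)*(-27) = -40*(-27) = 1080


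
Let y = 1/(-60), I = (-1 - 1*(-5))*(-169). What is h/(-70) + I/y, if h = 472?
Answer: 1419364/35 ≈ 40553.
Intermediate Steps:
I = -676 (I = (-1 + 5)*(-169) = 4*(-169) = -676)
y = -1/60 ≈ -0.016667
h/(-70) + I/y = 472/(-70) - 676/(-1/60) = 472*(-1/70) - 676*(-60) = -236/35 + 40560 = 1419364/35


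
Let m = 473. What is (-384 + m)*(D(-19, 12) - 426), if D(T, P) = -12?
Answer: -38982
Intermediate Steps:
(-384 + m)*(D(-19, 12) - 426) = (-384 + 473)*(-12 - 426) = 89*(-438) = -38982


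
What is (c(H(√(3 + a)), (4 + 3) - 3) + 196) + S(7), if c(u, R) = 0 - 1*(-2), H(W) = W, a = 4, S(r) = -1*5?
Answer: 193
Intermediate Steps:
S(r) = -5
c(u, R) = 2 (c(u, R) = 0 + 2 = 2)
(c(H(√(3 + a)), (4 + 3) - 3) + 196) + S(7) = (2 + 196) - 5 = 198 - 5 = 193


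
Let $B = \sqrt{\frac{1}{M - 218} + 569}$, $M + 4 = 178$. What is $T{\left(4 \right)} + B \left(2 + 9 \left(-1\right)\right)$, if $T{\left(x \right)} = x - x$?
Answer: $- \frac{7 \sqrt{275385}}{22} \approx -166.97$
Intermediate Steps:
$M = 174$ ($M = -4 + 178 = 174$)
$B = \frac{\sqrt{275385}}{22}$ ($B = \sqrt{\frac{1}{174 - 218} + 569} = \sqrt{\frac{1}{-44} + 569} = \sqrt{- \frac{1}{44} + 569} = \sqrt{\frac{25035}{44}} = \frac{\sqrt{275385}}{22} \approx 23.853$)
$T{\left(x \right)} = 0$
$T{\left(4 \right)} + B \left(2 + 9 \left(-1\right)\right) = 0 + \frac{\sqrt{275385}}{22} \left(2 + 9 \left(-1\right)\right) = 0 + \frac{\sqrt{275385}}{22} \left(2 - 9\right) = 0 + \frac{\sqrt{275385}}{22} \left(-7\right) = 0 - \frac{7 \sqrt{275385}}{22} = - \frac{7 \sqrt{275385}}{22}$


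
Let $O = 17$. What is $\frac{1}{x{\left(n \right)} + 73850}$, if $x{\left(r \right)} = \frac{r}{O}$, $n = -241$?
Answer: $\frac{17}{1255209} \approx 1.3544 \cdot 10^{-5}$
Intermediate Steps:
$x{\left(r \right)} = \frac{r}{17}$
$\frac{1}{x{\left(n \right)} + 73850} = \frac{1}{\frac{1}{17} \left(-241\right) + 73850} = \frac{1}{- \frac{241}{17} + 73850} = \frac{1}{\frac{1255209}{17}} = \frac{17}{1255209}$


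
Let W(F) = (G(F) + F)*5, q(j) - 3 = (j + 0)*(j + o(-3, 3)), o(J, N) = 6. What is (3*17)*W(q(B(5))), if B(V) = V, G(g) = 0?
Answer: 14790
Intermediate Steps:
q(j) = 3 + j*(6 + j) (q(j) = 3 + (j + 0)*(j + 6) = 3 + j*(6 + j))
W(F) = 5*F (W(F) = (0 + F)*5 = F*5 = 5*F)
(3*17)*W(q(B(5))) = (3*17)*(5*(3 + 5**2 + 6*5)) = 51*(5*(3 + 25 + 30)) = 51*(5*58) = 51*290 = 14790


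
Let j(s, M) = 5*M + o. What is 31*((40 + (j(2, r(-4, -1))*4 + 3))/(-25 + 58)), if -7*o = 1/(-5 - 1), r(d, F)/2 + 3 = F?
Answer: -76105/693 ≈ -109.82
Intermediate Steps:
r(d, F) = -6 + 2*F
o = 1/42 (o = -1/(7*(-5 - 1)) = -1/7/(-6) = -1/7*(-1/6) = 1/42 ≈ 0.023810)
j(s, M) = 1/42 + 5*M (j(s, M) = 5*M + 1/42 = 1/42 + 5*M)
31*((40 + (j(2, r(-4, -1))*4 + 3))/(-25 + 58)) = 31*((40 + ((1/42 + 5*(-6 + 2*(-1)))*4 + 3))/(-25 + 58)) = 31*((40 + ((1/42 + 5*(-6 - 2))*4 + 3))/33) = 31*((40 + ((1/42 + 5*(-8))*4 + 3))*(1/33)) = 31*((40 + ((1/42 - 40)*4 + 3))*(1/33)) = 31*((40 + (-1679/42*4 + 3))*(1/33)) = 31*((40 + (-3358/21 + 3))*(1/33)) = 31*((40 - 3295/21)*(1/33)) = 31*(-2455/21*1/33) = 31*(-2455/693) = -76105/693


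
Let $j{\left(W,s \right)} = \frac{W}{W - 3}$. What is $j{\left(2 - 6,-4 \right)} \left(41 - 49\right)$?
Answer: $- \frac{32}{7} \approx -4.5714$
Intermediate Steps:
$j{\left(W,s \right)} = \frac{W}{-3 + W}$ ($j{\left(W,s \right)} = \frac{W}{W - 3} = \frac{W}{-3 + W}$)
$j{\left(2 - 6,-4 \right)} \left(41 - 49\right) = \frac{2 - 6}{-3 + \left(2 - 6\right)} \left(41 - 49\right) = \frac{2 - 6}{-3 + \left(2 - 6\right)} \left(-8\right) = - \frac{4}{-3 - 4} \left(-8\right) = - \frac{4}{-7} \left(-8\right) = \left(-4\right) \left(- \frac{1}{7}\right) \left(-8\right) = \frac{4}{7} \left(-8\right) = - \frac{32}{7}$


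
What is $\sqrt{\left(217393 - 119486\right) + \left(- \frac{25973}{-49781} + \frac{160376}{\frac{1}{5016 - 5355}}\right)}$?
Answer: $\frac{14 i \sqrt{686163218015109}}{49781} \approx 7366.8 i$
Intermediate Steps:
$\sqrt{\left(217393 - 119486\right) + \left(- \frac{25973}{-49781} + \frac{160376}{\frac{1}{5016 - 5355}}\right)} = \sqrt{\left(217393 - 119486\right) + \left(\left(-25973\right) \left(- \frac{1}{49781}\right) + \frac{160376}{\frac{1}{-339}}\right)} = \sqrt{97907 + \left(\frac{25973}{49781} + \frac{160376}{- \frac{1}{339}}\right)} = \sqrt{97907 + \left(\frac{25973}{49781} + 160376 \left(-339\right)\right)} = \sqrt{97907 + \left(\frac{25973}{49781} - 54367464\right)} = \sqrt{97907 - \frac{2706466699411}{49781}} = \sqrt{- \frac{2701592791044}{49781}} = \frac{14 i \sqrt{686163218015109}}{49781}$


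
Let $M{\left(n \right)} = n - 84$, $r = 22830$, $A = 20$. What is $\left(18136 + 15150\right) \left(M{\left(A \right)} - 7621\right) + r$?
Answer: $-255780080$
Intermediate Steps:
$M{\left(n \right)} = -84 + n$
$\left(18136 + 15150\right) \left(M{\left(A \right)} - 7621\right) + r = \left(18136 + 15150\right) \left(\left(-84 + 20\right) - 7621\right) + 22830 = 33286 \left(-64 - 7621\right) + 22830 = 33286 \left(-7685\right) + 22830 = -255802910 + 22830 = -255780080$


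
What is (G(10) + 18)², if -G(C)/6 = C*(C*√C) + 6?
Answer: 3600324 + 21600*√10 ≈ 3.6686e+6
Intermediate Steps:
G(C) = -36 - 6*C^(5/2) (G(C) = -6*(C*(C*√C) + 6) = -6*(C*C^(3/2) + 6) = -6*(C^(5/2) + 6) = -6*(6 + C^(5/2)) = -36 - 6*C^(5/2))
(G(10) + 18)² = ((-36 - 600*√10) + 18)² = (-18 - 600*√10)²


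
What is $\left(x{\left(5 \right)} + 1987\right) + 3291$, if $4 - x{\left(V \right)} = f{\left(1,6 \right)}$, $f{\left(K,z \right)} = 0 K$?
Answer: $5282$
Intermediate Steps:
$f{\left(K,z \right)} = 0$
$x{\left(V \right)} = 4$ ($x{\left(V \right)} = 4 - 0 = 4 + 0 = 4$)
$\left(x{\left(5 \right)} + 1987\right) + 3291 = \left(4 + 1987\right) + 3291 = 1991 + 3291 = 5282$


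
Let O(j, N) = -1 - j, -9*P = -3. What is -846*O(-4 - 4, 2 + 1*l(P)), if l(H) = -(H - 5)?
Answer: -5922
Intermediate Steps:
P = ⅓ (P = -⅑*(-3) = ⅓ ≈ 0.33333)
l(H) = 5 - H (l(H) = -(-5 + H) = 5 - H)
-846*O(-4 - 4, 2 + 1*l(P)) = -846*(-1 - (-4 - 4)) = -846*(-1 - 1*(-8)) = -846*(-1 + 8) = -846*7 = -5922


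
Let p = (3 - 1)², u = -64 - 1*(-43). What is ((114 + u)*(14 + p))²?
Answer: 2802276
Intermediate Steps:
u = -21 (u = -64 + 43 = -21)
p = 4 (p = 2² = 4)
((114 + u)*(14 + p))² = ((114 - 21)*(14 + 4))² = (93*18)² = 1674² = 2802276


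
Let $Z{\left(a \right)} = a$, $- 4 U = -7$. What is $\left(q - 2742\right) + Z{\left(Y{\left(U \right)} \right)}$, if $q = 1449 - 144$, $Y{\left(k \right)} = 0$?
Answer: $-1437$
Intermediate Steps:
$U = \frac{7}{4}$ ($U = \left(- \frac{1}{4}\right) \left(-7\right) = \frac{7}{4} \approx 1.75$)
$q = 1305$ ($q = 1449 - 144 = 1305$)
$\left(q - 2742\right) + Z{\left(Y{\left(U \right)} \right)} = \left(1305 - 2742\right) + 0 = -1437 + 0 = -1437$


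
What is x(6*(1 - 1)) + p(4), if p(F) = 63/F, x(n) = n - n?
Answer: 63/4 ≈ 15.750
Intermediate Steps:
x(n) = 0
x(6*(1 - 1)) + p(4) = 0 + 63/4 = 63/4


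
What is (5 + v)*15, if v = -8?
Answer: -45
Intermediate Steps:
(5 + v)*15 = (5 - 8)*15 = -3*15 = -45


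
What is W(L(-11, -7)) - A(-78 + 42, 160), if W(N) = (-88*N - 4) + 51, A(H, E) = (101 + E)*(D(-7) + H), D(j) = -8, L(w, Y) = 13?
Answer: 10387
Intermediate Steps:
A(H, E) = (-8 + H)*(101 + E) (A(H, E) = (101 + E)*(-8 + H) = (-8 + H)*(101 + E))
W(N) = 47 - 88*N (W(N) = (-4 - 88*N) + 51 = 47 - 88*N)
W(L(-11, -7)) - A(-78 + 42, 160) = (47 - 88*13) - (-808 - 8*160 + 101*(-78 + 42) + 160*(-78 + 42)) = (47 - 1144) - (-808 - 1280 + 101*(-36) + 160*(-36)) = -1097 - (-808 - 1280 - 3636 - 5760) = -1097 - 1*(-11484) = -1097 + 11484 = 10387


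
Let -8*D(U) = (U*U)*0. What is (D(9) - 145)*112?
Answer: -16240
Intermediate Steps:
D(U) = 0 (D(U) = -U*U*0/8 = -U²*0/8 = -⅛*0 = 0)
(D(9) - 145)*112 = (0 - 145)*112 = -145*112 = -16240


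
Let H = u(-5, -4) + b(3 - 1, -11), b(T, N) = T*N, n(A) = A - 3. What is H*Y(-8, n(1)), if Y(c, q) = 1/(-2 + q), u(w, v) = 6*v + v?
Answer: 25/2 ≈ 12.500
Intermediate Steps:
u(w, v) = 7*v
n(A) = -3 + A
b(T, N) = N*T
H = -50 (H = 7*(-4) - 11*(3 - 1) = -28 - 11*2 = -28 - 22 = -50)
H*Y(-8, n(1)) = -50/(-2 + (-3 + 1)) = -50/(-2 - 2) = -50/(-4) = -50*(-1/4) = 25/2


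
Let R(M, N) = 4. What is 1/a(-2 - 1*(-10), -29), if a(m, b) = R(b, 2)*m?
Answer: 1/32 ≈ 0.031250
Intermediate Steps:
a(m, b) = 4*m
1/a(-2 - 1*(-10), -29) = 1/(4*(-2 - 1*(-10))) = 1/(4*(-2 + 10)) = 1/(4*8) = 1/32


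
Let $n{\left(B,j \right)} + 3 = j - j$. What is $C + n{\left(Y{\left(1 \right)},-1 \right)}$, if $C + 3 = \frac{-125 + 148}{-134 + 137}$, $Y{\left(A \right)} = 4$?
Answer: $\frac{5}{3} \approx 1.6667$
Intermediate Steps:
$n{\left(B,j \right)} = -3$ ($n{\left(B,j \right)} = -3 + \left(j - j\right) = -3 + 0 = -3$)
$C = \frac{14}{3}$ ($C = -3 + \frac{-125 + 148}{-134 + 137} = -3 + \frac{23}{3} = \frac{14}{3} \approx 4.6667$)
$C + n{\left(Y{\left(1 \right)},-1 \right)} = \frac{14}{3} - 3 = \frac{5}{3}$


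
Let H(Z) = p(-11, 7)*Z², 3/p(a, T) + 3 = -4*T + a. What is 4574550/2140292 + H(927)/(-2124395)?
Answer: 2462380911528/1136706405835 ≈ 2.1662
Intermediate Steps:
p(a, T) = 3/(-3 + a - 4*T) (p(a, T) = 3/(-3 + (-4*T + a)) = 3/(-3 + (a - 4*T)) = 3/(-3 + a - 4*T))
H(Z) = -Z²/14 (H(Z) = (3/(-3 - 11 - 4*7))*Z² = (3/(-3 - 11 - 28))*Z² = (3/(-42))*Z² = (3*(-1/42))*Z² = -Z²/14)
4574550/2140292 + H(927)/(-2124395) = 4574550/2140292 - 1/14*927²/(-2124395) = 4574550*(1/2140292) - 1/14*859329*(-1/2124395) = 2287275/1070146 - 859329/14*(-1/2124395) = 2287275/1070146 + 859329/29741530 = 2462380911528/1136706405835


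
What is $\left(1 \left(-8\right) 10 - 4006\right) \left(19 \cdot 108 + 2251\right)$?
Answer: $-17582058$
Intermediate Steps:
$\left(1 \left(-8\right) 10 - 4006\right) \left(19 \cdot 108 + 2251\right) = \left(\left(-8\right) 10 - 4006\right) \left(2052 + 2251\right) = \left(-80 - 4006\right) 4303 = \left(-4086\right) 4303 = -17582058$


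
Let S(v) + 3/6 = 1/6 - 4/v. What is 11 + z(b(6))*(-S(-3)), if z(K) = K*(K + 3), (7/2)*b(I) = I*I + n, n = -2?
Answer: -5513/49 ≈ -112.51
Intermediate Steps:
b(I) = -4/7 + 2*I²/7 (b(I) = 2*(I*I - 2)/7 = 2*(I² - 2)/7 = 2*(-2 + I²)/7 = -4/7 + 2*I²/7)
z(K) = K*(3 + K)
S(v) = -⅓ - 4/v (S(v) = -½ + (1/6 - 4/v) = -½ + (1*(⅙) - 4/v) = -½ + (⅙ - 4/v) = -⅓ - 4/v)
11 + z(b(6))*(-S(-3)) = 11 + ((-4/7 + (2/7)*6²)*(3 + (-4/7 + (2/7)*6²)))*(-(-12 - 1*(-3))/(3*(-3))) = 11 + ((-4/7 + (2/7)*36)*(3 + (-4/7 + (2/7)*36)))*(-(-1)*(-12 + 3)/(3*3)) = 11 + ((-4/7 + 72/7)*(3 + (-4/7 + 72/7)))*(-(-1)*(-9)/(3*3)) = 11 + (68*(3 + 68/7)/7)*(-1*1) = 11 + ((68/7)*(89/7))*(-1) = 11 + (6052/49)*(-1) = 11 - 6052/49 = -5513/49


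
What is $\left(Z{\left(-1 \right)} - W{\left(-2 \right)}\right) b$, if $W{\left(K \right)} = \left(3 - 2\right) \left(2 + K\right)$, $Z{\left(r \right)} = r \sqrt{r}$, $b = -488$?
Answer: $488 i \approx 488.0 i$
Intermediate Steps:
$Z{\left(r \right)} = r^{\frac{3}{2}}$
$W{\left(K \right)} = 2 + K$ ($W{\left(K \right)} = 1 \left(2 + K\right) = 2 + K$)
$\left(Z{\left(-1 \right)} - W{\left(-2 \right)}\right) b = \left(\left(-1\right)^{\frac{3}{2}} - \left(2 - 2\right)\right) \left(-488\right) = \left(- i - 0\right) \left(-488\right) = \left(- i + 0\right) \left(-488\right) = - i \left(-488\right) = 488 i$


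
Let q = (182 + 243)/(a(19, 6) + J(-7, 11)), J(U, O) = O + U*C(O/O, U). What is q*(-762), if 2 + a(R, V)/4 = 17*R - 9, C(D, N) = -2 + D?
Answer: -53975/211 ≈ -255.81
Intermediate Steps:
J(U, O) = O - U (J(U, O) = O + U*(-2 + O/O) = O + U*(-2 + 1) = O + U*(-1) = O - U)
a(R, V) = -44 + 68*R (a(R, V) = -8 + 4*(17*R - 9) = -8 + 4*(-9 + 17*R) = -8 + (-36 + 68*R) = -44 + 68*R)
q = 425/1266 (q = (182 + 243)/((-44 + 68*19) + (11 - 1*(-7))) = 425/((-44 + 1292) + (11 + 7)) = 425/(1248 + 18) = 425/1266 ≈ 0.33570)
q*(-762) = (425/1266)*(-762) = -53975/211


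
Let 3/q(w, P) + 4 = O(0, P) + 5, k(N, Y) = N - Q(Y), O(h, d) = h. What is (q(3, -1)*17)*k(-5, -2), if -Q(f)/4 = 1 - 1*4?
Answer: -867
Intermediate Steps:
Q(f) = 12 (Q(f) = -4*(1 - 1*4) = -4*(1 - 4) = -4*(-3) = 12)
k(N, Y) = -12 + N (k(N, Y) = N - 1*12 = N - 12 = -12 + N)
q(w, P) = 3 (q(w, P) = 3/(-4 + (0 + 5)) = 3/(-4 + 5) = 3/1 = 3*1 = 3)
(q(3, -1)*17)*k(-5, -2) = (3*17)*(-12 - 5) = 51*(-17) = -867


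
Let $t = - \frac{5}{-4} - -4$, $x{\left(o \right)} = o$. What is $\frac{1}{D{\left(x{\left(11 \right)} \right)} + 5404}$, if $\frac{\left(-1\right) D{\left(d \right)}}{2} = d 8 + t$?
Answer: $\frac{2}{10435} \approx 0.00019166$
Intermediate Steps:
$t = \frac{21}{4}$ ($t = \left(-5\right) \left(- \frac{1}{4}\right) + 4 = \frac{5}{4} + 4 = \frac{21}{4} \approx 5.25$)
$D{\left(d \right)} = - \frac{21}{2} - 16 d$ ($D{\left(d \right)} = - 2 \left(d 8 + \frac{21}{4}\right) = - 2 \left(8 d + \frac{21}{4}\right) = - 2 \left(\frac{21}{4} + 8 d\right) = - \frac{21}{2} - 16 d$)
$\frac{1}{D{\left(x{\left(11 \right)} \right)} + 5404} = \frac{1}{\left(- \frac{21}{2} - 176\right) + 5404} = \frac{1}{- \frac{373}{2} + 5404} = \frac{1}{\frac{10435}{2}} = \frac{2}{10435}$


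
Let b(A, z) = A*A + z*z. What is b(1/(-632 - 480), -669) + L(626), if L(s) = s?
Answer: 554202945729/1236544 ≈ 4.4819e+5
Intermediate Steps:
b(A, z) = A² + z²
b(1/(-632 - 480), -669) + L(626) = ((1/(-632 - 480))² + (-669)²) + 626 = ((1/(-1112))² + 447561) + 626 = ((-1/1112)² + 447561) + 626 = (1/1236544 + 447561) + 626 = 553428869185/1236544 + 626 = 554202945729/1236544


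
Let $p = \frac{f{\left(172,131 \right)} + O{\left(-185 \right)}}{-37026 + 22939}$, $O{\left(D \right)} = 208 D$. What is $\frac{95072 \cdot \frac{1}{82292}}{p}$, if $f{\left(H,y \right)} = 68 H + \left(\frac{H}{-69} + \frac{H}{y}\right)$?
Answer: $\frac{378304539603}{622619317565} \approx 0.6076$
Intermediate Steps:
$f{\left(H,y \right)} = \frac{4691 H}{69} + \frac{H}{y}$ ($f{\left(H,y \right)} = 68 H + \left(H \left(- \frac{1}{69}\right) + \frac{H}{y}\right) = 68 H - \left(\frac{H}{69} - \frac{H}{y}\right) = \frac{4691 H}{69} + \frac{H}{y}$)
$p = \frac{242111240}{127332393}$ ($p = \frac{\left(\frac{4691}{69} \cdot 172 + \frac{172}{131}\right) + 208 \left(-185\right)}{-37026 + 22939} = \frac{\left(\frac{806852}{69} + 172 \cdot \frac{1}{131}\right) - 38480}{-14087} = \left(\left(\frac{806852}{69} + \frac{172}{131}\right) - 38480\right) \left(- \frac{1}{14087}\right) = \left(\frac{105709480}{9039} - 38480\right) \left(- \frac{1}{14087}\right) = \left(- \frac{242111240}{9039}\right) \left(- \frac{1}{14087}\right) = \frac{242111240}{127332393} \approx 1.9014$)
$\frac{95072 \cdot \frac{1}{82292}}{p} = \frac{95072 \cdot \frac{1}{82292}}{\frac{242111240}{127332393}} = 95072 \cdot \frac{1}{82292} \cdot \frac{127332393}{242111240} = \frac{23768}{20573} \cdot \frac{127332393}{242111240} = \frac{378304539603}{622619317565}$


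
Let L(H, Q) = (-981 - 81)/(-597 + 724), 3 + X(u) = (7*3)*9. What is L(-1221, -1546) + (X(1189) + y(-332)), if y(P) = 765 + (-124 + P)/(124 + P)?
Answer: 3119829/3302 ≈ 944.83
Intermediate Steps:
X(u) = 186 (X(u) = -3 + (7*3)*9 = -3 + 21*9 = -3 + 189 = 186)
L(H, Q) = -1062/127
y(P) = 765 + (-124 + P)/(124 + P)
L(-1221, -1546) + (X(1189) + y(-332)) = -1062/127 + (186 + 2*(47368 + 383*(-332))/(124 - 332)) = -1062/127 + (186 + 2*(47368 - 127156)/(-208)) = -1062/127 + (186 + 2*(-1/208)*(-79788)) = -1062/127 + (186 + 19947/26) = -1062/127 + 24783/26 = 3119829/3302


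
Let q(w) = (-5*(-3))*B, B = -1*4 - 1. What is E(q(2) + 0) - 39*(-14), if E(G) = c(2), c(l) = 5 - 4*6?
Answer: 527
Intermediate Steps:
B = -5 (B = -4 - 1 = -5)
q(w) = -75 (q(w) = -5*(-3)*(-5) = 15*(-5) = -75)
c(l) = -19 (c(l) = 5 - 24 = -19)
E(G) = -19
E(q(2) + 0) - 39*(-14) = -19 - 39*(-14) = -19 + 546 = 527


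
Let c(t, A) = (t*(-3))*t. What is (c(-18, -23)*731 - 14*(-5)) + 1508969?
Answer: 798507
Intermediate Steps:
c(t, A) = -3*t² (c(t, A) = (-3*t)*t = -3*t²)
(c(-18, -23)*731 - 14*(-5)) + 1508969 = (-3*(-18)²*731 - 14*(-5)) + 1508969 = (-3*324*731 + 70) + 1508969 = (-972*731 + 70) + 1508969 = (-710532 + 70) + 1508969 = -710462 + 1508969 = 798507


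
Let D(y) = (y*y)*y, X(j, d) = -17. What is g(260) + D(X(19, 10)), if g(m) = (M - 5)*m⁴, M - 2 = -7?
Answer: -45697604913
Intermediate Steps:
M = -5 (M = 2 - 7 = -5)
g(m) = -10*m⁴ (g(m) = (-5 - 5)*m⁴ = -10*m⁴)
D(y) = y³ (D(y) = y²*y = y³)
g(260) + D(X(19, 10)) = -10*260⁴ + (-17)³ = -10*4569760000 - 4913 = -45697600000 - 4913 = -45697604913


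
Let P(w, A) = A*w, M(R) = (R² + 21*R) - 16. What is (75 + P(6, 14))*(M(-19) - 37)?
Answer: -14469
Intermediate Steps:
M(R) = -16 + R² + 21*R
(75 + P(6, 14))*(M(-19) - 37) = (75 + 14*6)*((-16 + (-19)² + 21*(-19)) - 37) = (75 + 84)*((-16 + 361 - 399) - 37) = 159*(-54 - 37) = 159*(-91) = -14469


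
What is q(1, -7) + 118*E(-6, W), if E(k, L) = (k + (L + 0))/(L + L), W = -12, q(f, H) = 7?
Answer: 191/2 ≈ 95.500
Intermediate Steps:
E(k, L) = (L + k)/(2*L) (E(k, L) = (k + L)/((2*L)) = (L + k)*(1/(2*L)) = (L + k)/(2*L))
q(1, -7) + 118*E(-6, W) = 7 + 118*((1/2)*(-12 - 6)/(-12)) = 7 + 118*((1/2)*(-1/12)*(-18)) = 7 + 118*(3/4) = 7 + 177/2 = 191/2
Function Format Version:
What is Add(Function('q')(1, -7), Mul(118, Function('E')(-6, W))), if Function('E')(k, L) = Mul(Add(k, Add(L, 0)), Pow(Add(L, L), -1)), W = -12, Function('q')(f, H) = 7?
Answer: Rational(191, 2) ≈ 95.500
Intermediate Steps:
Function('E')(k, L) = Mul(Rational(1, 2), Pow(L, -1), Add(L, k)) (Function('E')(k, L) = Mul(Add(k, L), Pow(Mul(2, L), -1)) = Mul(Add(L, k), Mul(Rational(1, 2), Pow(L, -1))) = Mul(Rational(1, 2), Pow(L, -1), Add(L, k)))
Add(Function('q')(1, -7), Mul(118, Function('E')(-6, W))) = Add(7, Mul(118, Mul(Rational(1, 2), Pow(-12, -1), Add(-12, -6)))) = Add(7, Mul(118, Mul(Rational(1, 2), Rational(-1, 12), -18))) = Add(7, Mul(118, Rational(3, 4))) = Add(7, Rational(177, 2)) = Rational(191, 2)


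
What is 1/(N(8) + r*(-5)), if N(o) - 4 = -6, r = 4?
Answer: -1/22 ≈ -0.045455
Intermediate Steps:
N(o) = -2 (N(o) = 4 - 6 = -2)
1/(N(8) + r*(-5)) = 1/(-2 + 4*(-5)) = 1/(-2 - 20) = 1/(-22) = -1/22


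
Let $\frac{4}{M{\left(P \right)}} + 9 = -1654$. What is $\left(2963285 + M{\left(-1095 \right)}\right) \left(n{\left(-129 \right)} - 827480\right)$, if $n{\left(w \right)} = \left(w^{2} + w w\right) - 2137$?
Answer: $- \frac{3924293449884585}{1663} \approx -2.3598 \cdot 10^{12}$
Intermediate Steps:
$M{\left(P \right)} = - \frac{4}{1663}$ ($M{\left(P \right)} = \frac{4}{-9 - 1654} = \frac{4}{-1663} = 4 \left(- \frac{1}{1663}\right) = - \frac{4}{1663}$)
$n{\left(w \right)} = -2137 + 2 w^{2}$ ($n{\left(w \right)} = \left(w^{2} + w^{2}\right) - 2137 = 2 w^{2} - 2137 = -2137 + 2 w^{2}$)
$\left(2963285 + M{\left(-1095 \right)}\right) \left(n{\left(-129 \right)} - 827480\right) = \left(2963285 - \frac{4}{1663}\right) \left(\left(-2137 + 2 \left(-129\right)^{2}\right) - 827480\right) = \frac{4927942951 \left(\left(-2137 + 2 \cdot 16641\right) - 827480\right)}{1663} = \frac{4927942951 \left(\left(-2137 + 33282\right) - 827480\right)}{1663} = \frac{4927942951 \left(31145 - 827480\right)}{1663} = \frac{4927942951}{1663} \left(-796335\right) = - \frac{3924293449884585}{1663}$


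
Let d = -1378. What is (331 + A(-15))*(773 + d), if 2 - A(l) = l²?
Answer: -65340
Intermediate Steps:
A(l) = 2 - l²
(331 + A(-15))*(773 + d) = (331 + (2 - 1*(-15)²))*(773 - 1378) = (331 + (2 - 1*225))*(-605) = (331 + (2 - 225))*(-605) = (331 - 223)*(-605) = 108*(-605) = -65340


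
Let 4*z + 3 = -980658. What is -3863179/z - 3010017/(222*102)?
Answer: -289099442237/2467343076 ≈ -117.17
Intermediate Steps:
z = -980661/4 (z = -¾ + (¼)*(-980658) = -¾ - 490329/2 = -980661/4 ≈ -2.4517e+5)
-3863179/z - 3010017/(222*102) = -3863179/(-980661/4) - 3010017/(222*102) = -3863179*(-4/980661) - 3010017/22644 = 15452716/980661 - 3010017*1/22644 = 15452716/980661 - 1003339/7548 = -289099442237/2467343076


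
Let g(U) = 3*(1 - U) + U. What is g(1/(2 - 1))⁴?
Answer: 1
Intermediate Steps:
g(U) = 3 - 2*U (g(U) = (3 - 3*U) + U = 3 - 2*U)
g(1/(2 - 1))⁴ = (3 - 2/(2 - 1))⁴ = (3 - 2/1)⁴ = (3 - 2*1)⁴ = (3 - 2)⁴ = 1⁴ = 1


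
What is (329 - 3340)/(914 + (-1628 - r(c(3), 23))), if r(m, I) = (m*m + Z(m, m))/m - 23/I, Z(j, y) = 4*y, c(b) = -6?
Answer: 3011/711 ≈ 4.2349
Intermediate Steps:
r(m, I) = -23/I + (m² + 4*m)/m (r(m, I) = (m*m + 4*m)/m - 23/I = (m² + 4*m)/m - 23/I = -23/I + (m² + 4*m)/m)
(329 - 3340)/(914 + (-1628 - r(c(3), 23))) = (329 - 3340)/(914 + (-1628 - (4 - 6 - 23/23))) = -3011/(914 + (-1628 - (4 - 6 - 23*1/23))) = -3011/(914 + (-1628 - (4 - 6 - 1))) = -3011/(914 + (-1628 - 1*(-3))) = -3011/(914 + (-1628 + 3)) = -3011/(914 - 1625) = -3011/(-711) = -3011*(-1/711) = 3011/711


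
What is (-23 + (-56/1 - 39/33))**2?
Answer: 777924/121 ≈ 6429.1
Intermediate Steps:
(-23 + (-56/1 - 39/33))**2 = (-23 + (-56*1 - 39*1/33))**2 = (-23 + (-56 - 13/11))**2 = (-23 - 629/11)**2 = (-882/11)**2 = 777924/121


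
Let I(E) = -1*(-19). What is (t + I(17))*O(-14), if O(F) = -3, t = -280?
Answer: 783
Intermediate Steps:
I(E) = 19
(t + I(17))*O(-14) = (-280 + 19)*(-3) = -261*(-3) = 783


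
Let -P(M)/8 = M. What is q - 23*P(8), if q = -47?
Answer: 1425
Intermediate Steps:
P(M) = -8*M
q - 23*P(8) = -47 - (-184)*8 = -47 - 23*(-64) = -47 + 1472 = 1425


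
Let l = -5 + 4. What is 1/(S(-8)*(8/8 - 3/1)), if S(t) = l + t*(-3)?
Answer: -1/46 ≈ -0.021739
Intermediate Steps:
l = -1
S(t) = -1 - 3*t (S(t) = -1 + t*(-3) = -1 - 3*t)
1/(S(-8)*(8/8 - 3/1)) = 1/((-1 - 3*(-8))*(8/8 - 3/1)) = 1/((-1 + 24)*(8*(1/8) - 3*1)) = 1/(23*(1 - 3)) = 1/(23*(-2)) = 1/(-46) = -1/46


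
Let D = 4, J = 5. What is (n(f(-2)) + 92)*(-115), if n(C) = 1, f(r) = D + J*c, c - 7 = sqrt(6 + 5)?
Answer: -10695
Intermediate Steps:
c = 7 + sqrt(11) (c = 7 + sqrt(6 + 5) = 7 + sqrt(11) ≈ 10.317)
f(r) = 39 + 5*sqrt(11) (f(r) = 4 + 5*(7 + sqrt(11)) = 4 + (35 + 5*sqrt(11)) = 39 + 5*sqrt(11))
(n(f(-2)) + 92)*(-115) = (1 + 92)*(-115) = 93*(-115) = -10695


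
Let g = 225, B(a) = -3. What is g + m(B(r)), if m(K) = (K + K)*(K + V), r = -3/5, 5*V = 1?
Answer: 1209/5 ≈ 241.80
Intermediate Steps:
V = 1/5 (V = (1/5)*1 = 1/5 ≈ 0.20000)
r = -3/5 (r = -3*1/5 = -3/5 ≈ -0.60000)
m(K) = 2*K*(1/5 + K) (m(K) = (K + K)*(K + 1/5) = (2*K)*(1/5 + K) = 2*K*(1/5 + K))
g + m(B(r)) = 225 + (2/5)*(-3)*(1 + 5*(-3)) = 225 + (2/5)*(-3)*(1 - 15) = 225 + (2/5)*(-3)*(-14) = 225 + 84/5 = 1209/5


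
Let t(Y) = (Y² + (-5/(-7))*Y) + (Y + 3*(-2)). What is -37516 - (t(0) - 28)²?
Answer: -38672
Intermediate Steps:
t(Y) = -6 + Y² + 12*Y/7 (t(Y) = (Y² + (-5*(-⅐))*Y) + (Y - 6) = (Y² + 5*Y/7) + (-6 + Y) = -6 + Y² + 12*Y/7)
-37516 - (t(0) - 28)² = -37516 - ((-6 + 0² + (12/7)*0) - 28)² = -37516 - ((-6 + 0 + 0) - 28)² = -37516 - (-6 - 28)² = -37516 - 1*(-34)² = -37516 - 1*1156 = -37516 - 1156 = -38672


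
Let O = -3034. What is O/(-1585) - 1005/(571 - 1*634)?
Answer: 594689/33285 ≈ 17.867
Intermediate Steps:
O/(-1585) - 1005/(571 - 1*634) = -3034/(-1585) - 1005/(571 - 1*634) = -3034*(-1/1585) - 1005/(571 - 634) = 3034/1585 - 1005/(-63) = 3034/1585 - 1005*(-1/63) = 3034/1585 + 335/21 = 594689/33285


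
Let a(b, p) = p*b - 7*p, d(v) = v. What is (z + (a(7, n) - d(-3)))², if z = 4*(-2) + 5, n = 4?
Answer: 0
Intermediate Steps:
a(b, p) = -7*p + b*p (a(b, p) = b*p - 7*p = -7*p + b*p)
z = -3 (z = -8 + 5 = -3)
(z + (a(7, n) - d(-3)))² = (-3 + (4*(-7 + 7) - 1*(-3)))² = (-3 + (4*0 + 3))² = (-3 + (0 + 3))² = (-3 + 3)² = 0² = 0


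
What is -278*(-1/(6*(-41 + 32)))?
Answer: -139/27 ≈ -5.1481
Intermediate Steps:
-278*(-1/(6*(-41 + 32))) = -278/((-9*(-6))) = -278/54 = -278*1/54 = -139/27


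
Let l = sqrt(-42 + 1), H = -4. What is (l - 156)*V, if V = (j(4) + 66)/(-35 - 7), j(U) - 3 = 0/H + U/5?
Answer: 9074/35 - 349*I*sqrt(41)/210 ≈ 259.26 - 10.641*I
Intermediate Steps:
j(U) = 3 + U/5 (j(U) = 3 + (0/(-4) + U/5) = 3 + (0*(-1/4) + U*(1/5)) = 3 + (0 + U/5) = 3 + U/5)
l = I*sqrt(41) (l = sqrt(-41) = I*sqrt(41) ≈ 6.4031*I)
V = -349/210 (V = ((3 + (1/5)*4) + 66)/(-35 - 7) = ((3 + 4/5) + 66)/(-42) = (19/5 + 66)*(-1/42) = (349/5)*(-1/42) = -349/210 ≈ -1.6619)
(l - 156)*V = (I*sqrt(41) - 156)*(-349/210) = (-156 + I*sqrt(41))*(-349/210) = 9074/35 - 349*I*sqrt(41)/210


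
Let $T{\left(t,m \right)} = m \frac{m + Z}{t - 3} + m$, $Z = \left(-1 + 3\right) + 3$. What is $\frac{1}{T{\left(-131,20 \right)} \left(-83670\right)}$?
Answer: $- \frac{67}{91200300} \approx -7.3465 \cdot 10^{-7}$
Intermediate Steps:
$Z = 5$ ($Z = 2 + 3 = 5$)
$T{\left(t,m \right)} = m + \frac{m \left(5 + m\right)}{-3 + t}$ ($T{\left(t,m \right)} = m \frac{m + 5}{t - 3} + m = m \frac{5 + m}{-3 + t} + m = \frac{m \left(5 + m\right)}{-3 + t} + m = m + \frac{m \left(5 + m\right)}{-3 + t}$)
$\frac{1}{T{\left(-131,20 \right)} \left(-83670\right)} = \frac{1}{\frac{20 \left(2 + 20 - 131\right)}{-3 - 131} \left(-83670\right)} = \frac{1}{20 \frac{1}{-134} \left(-109\right)} \left(- \frac{1}{83670}\right) = \frac{1}{20 \left(- \frac{1}{134}\right) \left(-109\right)} \left(- \frac{1}{83670}\right) = \frac{1}{\frac{1090}{67}} \left(- \frac{1}{83670}\right) = \frac{67}{1090} \left(- \frac{1}{83670}\right) = - \frac{67}{91200300}$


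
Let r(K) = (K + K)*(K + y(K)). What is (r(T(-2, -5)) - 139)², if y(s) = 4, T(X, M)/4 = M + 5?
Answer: 19321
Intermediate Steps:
T(X, M) = 20 + 4*M (T(X, M) = 4*(M + 5) = 4*(5 + M) = 20 + 4*M)
r(K) = 2*K*(4 + K) (r(K) = (K + K)*(K + 4) = (2*K)*(4 + K) = 2*K*(4 + K))
(r(T(-2, -5)) - 139)² = (2*(20 + 4*(-5))*(4 + (20 + 4*(-5))) - 139)² = (2*(20 - 20)*(4 + (20 - 20)) - 139)² = (2*0*(4 + 0) - 139)² = (2*0*4 - 139)² = (0 - 139)² = (-139)² = 19321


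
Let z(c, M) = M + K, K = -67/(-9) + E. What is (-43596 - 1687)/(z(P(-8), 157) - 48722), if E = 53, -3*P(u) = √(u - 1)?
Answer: 58221/62363 ≈ 0.93358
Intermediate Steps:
P(u) = -√(-1 + u)/3 (P(u) = -√(u - 1)/3 = -√(-1 + u)/3)
K = 544/9 (K = -67/(-9) + 53 = -67*(-⅑) + 53 = 67/9 + 53 = 544/9 ≈ 60.444)
z(c, M) = 544/9 + M (z(c, M) = M + 544/9 = 544/9 + M)
(-43596 - 1687)/(z(P(-8), 157) - 48722) = (-43596 - 1687)/((544/9 + 157) - 48722) = -45283/(1957/9 - 48722) = -45283/(-436541/9) = -45283*(-9/436541) = 58221/62363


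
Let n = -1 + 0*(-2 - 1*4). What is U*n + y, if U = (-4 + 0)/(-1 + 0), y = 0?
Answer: -4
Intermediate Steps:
U = 4 (U = -4/(-1) = -4*(-1) = 4)
n = -1 (n = -1 + 0*(-2 - 4) = -1 + 0*(-6) = -1 + 0 = -1)
U*n + y = 4*(-1) + 0 = -4 + 0 = -4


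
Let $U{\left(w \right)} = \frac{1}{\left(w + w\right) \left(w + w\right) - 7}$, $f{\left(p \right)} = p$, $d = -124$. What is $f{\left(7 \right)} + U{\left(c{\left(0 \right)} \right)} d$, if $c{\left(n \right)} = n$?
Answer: $\frac{173}{7} \approx 24.714$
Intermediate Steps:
$U{\left(w \right)} = \frac{1}{-7 + 4 w^{2}}$ ($U{\left(w \right)} = \frac{1}{2 w 2 w - 7} = \frac{1}{4 w^{2} - 7} = \frac{1}{-7 + 4 w^{2}}$)
$f{\left(7 \right)} + U{\left(c{\left(0 \right)} \right)} d = 7 + \frac{1}{-7 + 4 \cdot 0^{2}} \left(-124\right) = 7 + \frac{1}{-7 + 4 \cdot 0} \left(-124\right) = 7 + \frac{1}{-7 + 0} \left(-124\right) = 7 + \frac{1}{-7} \left(-124\right) = 7 - - \frac{124}{7} = 7 + \frac{124}{7} = \frac{173}{7}$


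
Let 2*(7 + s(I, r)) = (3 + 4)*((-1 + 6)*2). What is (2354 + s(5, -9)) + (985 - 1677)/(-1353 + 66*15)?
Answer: 865358/363 ≈ 2383.9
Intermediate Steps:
s(I, r) = 28 (s(I, r) = -7 + ((3 + 4)*((-1 + 6)*2))/2 = -7 + (7*(5*2))/2 = -7 + (7*10)/2 = -7 + (½)*70 = -7 + 35 = 28)
(2354 + s(5, -9)) + (985 - 1677)/(-1353 + 66*15) = (2354 + 28) + (985 - 1677)/(-1353 + 66*15) = 2382 - 692/(-1353 + 990) = 2382 - 692/(-363) = 2382 - 692*(-1/363) = 2382 + 692/363 = 865358/363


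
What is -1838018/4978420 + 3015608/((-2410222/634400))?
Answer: -2381057067754350999/2999774352310 ≈ -7.9375e+5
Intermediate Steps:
-1838018/4978420 + 3015608/((-2410222/634400)) = -1838018*1/4978420 + 3015608/((-2410222*1/634400)) = -919009/2489210 + 3015608/(-1205111/317200) = -919009/2489210 + 3015608*(-317200/1205111) = -919009/2489210 - 956550857600/1205111 = -2381057067754350999/2999774352310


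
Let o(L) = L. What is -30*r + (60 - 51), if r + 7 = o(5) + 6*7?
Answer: -1191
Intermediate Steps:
r = 40 (r = -7 + (5 + 6*7) = -7 + (5 + 42) = -7 + 47 = 40)
-30*r + (60 - 51) = -30*40 + (60 - 51) = -1200 + 9 = -1191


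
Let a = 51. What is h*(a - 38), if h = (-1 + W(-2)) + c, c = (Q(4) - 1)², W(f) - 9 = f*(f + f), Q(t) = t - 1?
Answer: 260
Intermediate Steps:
Q(t) = -1 + t
W(f) = 9 + 2*f² (W(f) = 9 + f*(f + f) = 9 + f*(2*f) = 9 + 2*f²)
c = 4 (c = ((-1 + 4) - 1)² = (3 - 1)² = 2² = 4)
h = 20 (h = (-1 + (9 + 2*(-2)²)) + 4 = (-1 + (9 + 2*4)) + 4 = (-1 + (9 + 8)) + 4 = (-1 + 17) + 4 = 16 + 4 = 20)
h*(a - 38) = 20*(51 - 38) = 20*13 = 260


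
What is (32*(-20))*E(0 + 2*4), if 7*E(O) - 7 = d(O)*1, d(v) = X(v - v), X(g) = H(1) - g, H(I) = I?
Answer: -5120/7 ≈ -731.43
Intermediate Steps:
X(g) = 1 - g
d(v) = 1 (d(v) = 1 - (v - v) = 1 - 1*0 = 1 + 0 = 1)
E(O) = 8/7 (E(O) = 1 + (1*1)/7 = 1 + (1/7)*1 = 1 + 1/7 = 8/7)
(32*(-20))*E(0 + 2*4) = (32*(-20))*(8/7) = -640*8/7 = -5120/7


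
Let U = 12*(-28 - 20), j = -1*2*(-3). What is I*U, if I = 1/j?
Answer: -96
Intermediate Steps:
j = 6 (j = -2*(-3) = 6)
U = -576 (U = 12*(-48) = -576)
I = 1/6 ≈ 0.16667
I*U = (1/6)*(-576) = -96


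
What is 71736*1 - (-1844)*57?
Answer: 176844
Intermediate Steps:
71736*1 - (-1844)*57 = 71736 - 1*(-105108) = 71736 + 105108 = 176844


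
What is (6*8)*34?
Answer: 1632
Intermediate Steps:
(6*8)*34 = 48*34 = 1632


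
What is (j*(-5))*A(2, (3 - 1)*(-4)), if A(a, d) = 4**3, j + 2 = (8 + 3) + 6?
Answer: -4800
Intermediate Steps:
j = 15 (j = -2 + ((8 + 3) + 6) = -2 + (11 + 6) = -2 + 17 = 15)
A(a, d) = 64
(j*(-5))*A(2, (3 - 1)*(-4)) = (15*(-5))*64 = -75*64 = -4800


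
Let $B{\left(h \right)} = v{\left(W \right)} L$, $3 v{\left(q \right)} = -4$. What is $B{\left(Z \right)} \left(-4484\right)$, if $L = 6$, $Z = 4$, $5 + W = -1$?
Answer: $35872$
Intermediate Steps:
$W = -6$ ($W = -5 - 1 = -6$)
$v{\left(q \right)} = - \frac{4}{3}$ ($v{\left(q \right)} = \frac{1}{3} \left(-4\right) = - \frac{4}{3}$)
$B{\left(h \right)} = -8$ ($B{\left(h \right)} = \left(- \frac{4}{3}\right) 6 = -8$)
$B{\left(Z \right)} \left(-4484\right) = \left(-8\right) \left(-4484\right) = 35872$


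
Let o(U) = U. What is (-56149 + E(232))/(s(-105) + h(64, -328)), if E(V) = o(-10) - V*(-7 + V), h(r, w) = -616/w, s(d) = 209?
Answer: -4442719/8646 ≈ -513.85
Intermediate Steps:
E(V) = -10 - V*(-7 + V)
(-56149 + E(232))/(s(-105) + h(64, -328)) = (-56149 + (-10 - 1*232² + 7*232))/(209 - 616/(-328)) = (-56149 + (-10 - 1*53824 + 1624))/(209 - 616*(-1/328)) = (-56149 + (-10 - 53824 + 1624))/(209 + 77/41) = (-56149 - 52210)/(8646/41) = -108359*41/8646 = -4442719/8646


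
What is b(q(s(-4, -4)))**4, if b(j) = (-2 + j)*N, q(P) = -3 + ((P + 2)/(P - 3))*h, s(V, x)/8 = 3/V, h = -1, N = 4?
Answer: 1475789056/6561 ≈ 2.2493e+5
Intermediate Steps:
s(V, x) = 24/V (s(V, x) = 8*(3/V) = 24/V)
q(P) = -3 - (2 + P)/(-3 + P) (q(P) = -3 + ((P + 2)/(P - 3))*(-1) = -3 + ((2 + P)/(-3 + P))*(-1) = -3 - (2 + P)/(-3 + P))
b(j) = -8 + 4*j (b(j) = (-2 + j)*4 = -8 + 4*j)
b(q(s(-4, -4)))**4 = (-8 + 4*((7 - 96/(-4))/(-3 + 24/(-4))))**4 = (-8 + 4*((7 - 96*(-1)/4)/(-3 + 24*(-1/4))))**4 = (-8 + 4*((7 - 4*(-6))/(-3 - 6)))**4 = (-8 + 4*((7 + 24)/(-9)))**4 = (-8 + 4*(-1/9*31))**4 = (-8 + 4*(-31/9))**4 = (-8 - 124/9)**4 = (-196/9)**4 = 1475789056/6561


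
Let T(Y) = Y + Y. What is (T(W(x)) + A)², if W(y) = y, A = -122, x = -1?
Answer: 15376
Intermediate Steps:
T(Y) = 2*Y
(T(W(x)) + A)² = (2*(-1) - 122)² = (-2 - 122)² = (-124)² = 15376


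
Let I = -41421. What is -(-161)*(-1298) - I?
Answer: -167557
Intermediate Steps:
-(-161)*(-1298) - I = -(-161)*(-1298) - 1*(-41421) = -1*208978 + 41421 = -208978 + 41421 = -167557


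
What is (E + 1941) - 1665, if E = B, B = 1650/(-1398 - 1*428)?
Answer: 22833/83 ≈ 275.10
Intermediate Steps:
B = -75/83 (B = 1650/(-1398 - 428) = 1650/(-1826) = 1650*(-1/1826) = -75/83 ≈ -0.90361)
E = -75/83 ≈ -0.90361
(E + 1941) - 1665 = (-75/83 + 1941) - 1665 = 161028/83 - 1665 = 22833/83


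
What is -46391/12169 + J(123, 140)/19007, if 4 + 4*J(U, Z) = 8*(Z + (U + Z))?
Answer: -871957692/231296183 ≈ -3.7699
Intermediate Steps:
J(U, Z) = -1 + 2*U + 4*Z (J(U, Z) = -1 + (8*(Z + (U + Z)))/4 = -1 + (8*(U + 2*Z))/4 = -1 + (8*U + 16*Z)/4 = -1 + (2*U + 4*Z) = -1 + 2*U + 4*Z)
-46391/12169 + J(123, 140)/19007 = -46391/12169 + (-1 + 2*123 + 4*140)/19007 = -46391*1/12169 + (-1 + 246 + 560)*(1/19007) = -46391/12169 + 805*(1/19007) = -46391/12169 + 805/19007 = -871957692/231296183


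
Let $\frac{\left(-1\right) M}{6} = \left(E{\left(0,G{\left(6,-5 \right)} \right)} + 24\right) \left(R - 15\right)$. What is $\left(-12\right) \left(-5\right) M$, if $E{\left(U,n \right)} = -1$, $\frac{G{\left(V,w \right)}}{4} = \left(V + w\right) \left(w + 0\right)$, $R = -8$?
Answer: $190440$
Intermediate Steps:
$G{\left(V,w \right)} = 4 w \left(V + w\right)$ ($G{\left(V,w \right)} = 4 \left(V + w\right) \left(w + 0\right) = 4 \left(V + w\right) w = 4 w \left(V + w\right)$)
$M = 3174$ ($M = - 6 \left(-1 + 24\right) \left(-8 - 15\right) = - 6 \cdot 23 \left(-23\right) = \left(-6\right) \left(-529\right) = 3174$)
$\left(-12\right) \left(-5\right) M = \left(-12\right) \left(-5\right) 3174 = 60 \cdot 3174 = 190440$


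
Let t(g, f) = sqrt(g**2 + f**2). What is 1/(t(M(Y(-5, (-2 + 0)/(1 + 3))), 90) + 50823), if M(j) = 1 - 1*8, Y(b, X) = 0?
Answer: 50823/2582969180 - sqrt(8149)/2582969180 ≈ 1.9641e-5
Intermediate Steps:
M(j) = -7 (M(j) = 1 - 8 = -7)
t(g, f) = sqrt(f**2 + g**2)
1/(t(M(Y(-5, (-2 + 0)/(1 + 3))), 90) + 50823) = 1/(sqrt(90**2 + (-7)**2) + 50823) = 1/(sqrt(8100 + 49) + 50823) = 1/(sqrt(8149) + 50823) = 1/(50823 + sqrt(8149))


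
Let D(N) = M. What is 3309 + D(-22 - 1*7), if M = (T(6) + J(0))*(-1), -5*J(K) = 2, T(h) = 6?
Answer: 16517/5 ≈ 3303.4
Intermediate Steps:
J(K) = -2/5 (J(K) = -1/5*2 = -2/5)
M = -28/5 (M = (6 - 2/5)*(-1) = (28/5)*(-1) = -28/5 ≈ -5.6000)
D(N) = -28/5
3309 + D(-22 - 1*7) = 3309 - 28/5 = 16517/5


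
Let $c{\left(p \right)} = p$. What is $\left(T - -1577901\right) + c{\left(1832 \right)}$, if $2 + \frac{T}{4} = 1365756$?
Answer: $7042749$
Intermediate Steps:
$T = 5463016$ ($T = -8 + 4 \cdot 1365756 = -8 + 5463024 = 5463016$)
$\left(T - -1577901\right) + c{\left(1832 \right)} = \left(5463016 - -1577901\right) + 1832 = \left(5463016 + 1577901\right) + 1832 = 7040917 + 1832 = 7042749$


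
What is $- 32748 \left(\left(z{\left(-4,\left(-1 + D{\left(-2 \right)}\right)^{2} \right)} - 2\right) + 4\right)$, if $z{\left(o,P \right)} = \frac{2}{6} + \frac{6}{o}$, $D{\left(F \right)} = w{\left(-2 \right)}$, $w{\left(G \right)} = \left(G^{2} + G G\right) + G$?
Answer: $-27290$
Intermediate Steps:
$w{\left(G \right)} = G + 2 G^{2}$ ($w{\left(G \right)} = \left(G^{2} + G^{2}\right) + G = 2 G^{2} + G = G + 2 G^{2}$)
$D{\left(F \right)} = 6$ ($D{\left(F \right)} = - 2 \left(1 + 2 \left(-2\right)\right) = - 2 \left(1 - 4\right) = \left(-2\right) \left(-3\right) = 6$)
$z{\left(o,P \right)} = \frac{1}{3} + \frac{6}{o}$ ($z{\left(o,P \right)} = 2 \cdot \frac{1}{6} + \frac{6}{o} = \frac{1}{3} + \frac{6}{o}$)
$- 32748 \left(\left(z{\left(-4,\left(-1 + D{\left(-2 \right)}\right)^{2} \right)} - 2\right) + 4\right) = - 32748 \left(\left(\frac{18 - 4}{3 \left(-4\right)} - 2\right) + 4\right) = - 32748 \left(\left(\frac{1}{3} \left(- \frac{1}{4}\right) 14 - 2\right) + 4\right) = - 32748 \left(\left(- \frac{7}{6} - 2\right) + 4\right) = - 32748 \left(- \frac{19}{6} + 4\right) = \left(-32748\right) \frac{5}{6} = -27290$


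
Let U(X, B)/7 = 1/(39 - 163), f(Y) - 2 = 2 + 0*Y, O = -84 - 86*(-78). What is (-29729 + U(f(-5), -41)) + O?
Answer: -2865027/124 ≈ -23105.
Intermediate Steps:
O = 6624 (O = -84 + 6708 = 6624)
f(Y) = 4 (f(Y) = 2 + (2 + 0*Y) = 2 + (2 + 0) = 2 + 2 = 4)
U(X, B) = -7/124 (U(X, B) = 7/(39 - 163) = 7/(-124) = 7*(-1/124) = -7/124)
(-29729 + U(f(-5), -41)) + O = (-29729 - 7/124) + 6624 = -3686403/124 + 6624 = -2865027/124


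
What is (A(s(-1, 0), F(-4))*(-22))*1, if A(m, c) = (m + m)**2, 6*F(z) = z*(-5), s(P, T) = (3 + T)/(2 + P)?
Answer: -792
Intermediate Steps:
s(P, T) = (3 + T)/(2 + P)
F(z) = -5*z/6 (F(z) = (z*(-5))/6 = (-5*z)/6 = -5*z/6)
A(m, c) = 4*m**2 (A(m, c) = (2*m)**2 = 4*m**2)
(A(s(-1, 0), F(-4))*(-22))*1 = ((4*((3 + 0)/(2 - 1))**2)*(-22))*1 = ((4*(3/1)**2)*(-22))*1 = ((4*(1*3)**2)*(-22))*1 = ((4*3**2)*(-22))*1 = ((4*9)*(-22))*1 = (36*(-22))*1 = -792*1 = -792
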